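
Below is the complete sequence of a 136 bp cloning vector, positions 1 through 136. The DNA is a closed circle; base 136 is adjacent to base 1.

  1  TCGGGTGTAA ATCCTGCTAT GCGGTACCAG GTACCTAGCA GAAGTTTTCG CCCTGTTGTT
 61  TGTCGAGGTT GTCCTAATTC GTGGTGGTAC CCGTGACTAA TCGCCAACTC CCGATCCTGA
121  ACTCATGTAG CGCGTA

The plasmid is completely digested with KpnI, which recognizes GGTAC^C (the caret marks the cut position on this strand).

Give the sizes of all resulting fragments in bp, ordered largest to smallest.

KpnI sites (GGTACC) start at positions 23, 30, 86.
KpnI cuts after base 5 of each site (before the last base), so after positions 27, 34, 90.
Circular molecule, 3 cuts → 3 fragments:
  28–34 → 7 bp
  35–90 → 56 bp
  91–136 then 1–27 → 46 + 27 = 73 bp
Sorted largest to smallest: 73, 56, 7 bp.

73, 56, 7 bp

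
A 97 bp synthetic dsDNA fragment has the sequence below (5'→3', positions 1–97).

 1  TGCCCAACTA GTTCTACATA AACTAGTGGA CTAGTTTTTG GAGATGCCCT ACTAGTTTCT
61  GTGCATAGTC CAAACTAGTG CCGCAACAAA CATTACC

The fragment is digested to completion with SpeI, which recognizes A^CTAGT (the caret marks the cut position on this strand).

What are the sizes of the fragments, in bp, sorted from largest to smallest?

SpeI sites (ACTAGT) start at positions 7, 22, 30, 51, 74.
SpeI cuts after the first base of each site, so after positions 7, 22, 30, 51, 74.
Linear molecule, 5 cuts → 6 fragments:
  1–7 → 7 bp
  8–22 → 15 bp
  23–30 → 8 bp
  31–51 → 21 bp
  52–74 → 23 bp
  75–97 → 23 bp
Sorted largest to smallest: 23, 23, 21, 15, 8, 7 bp.

23, 23, 21, 15, 8, 7 bp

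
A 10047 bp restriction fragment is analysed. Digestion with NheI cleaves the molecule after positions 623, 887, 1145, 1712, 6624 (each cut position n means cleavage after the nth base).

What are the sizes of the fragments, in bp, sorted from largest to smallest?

4912, 3423, 623, 567, 264, 258 bp

Linear molecule, 5 cuts → 6 fragments:
  623 − 0 = 623 bp
  887 − 623 = 264 bp
  1145 − 887 = 258 bp
  1712 − 1145 = 567 bp
  6624 − 1712 = 4912 bp
  10047 − 6624 = 3423 bp
Sorted largest to smallest: 4912, 3423, 623, 567, 264, 258 bp.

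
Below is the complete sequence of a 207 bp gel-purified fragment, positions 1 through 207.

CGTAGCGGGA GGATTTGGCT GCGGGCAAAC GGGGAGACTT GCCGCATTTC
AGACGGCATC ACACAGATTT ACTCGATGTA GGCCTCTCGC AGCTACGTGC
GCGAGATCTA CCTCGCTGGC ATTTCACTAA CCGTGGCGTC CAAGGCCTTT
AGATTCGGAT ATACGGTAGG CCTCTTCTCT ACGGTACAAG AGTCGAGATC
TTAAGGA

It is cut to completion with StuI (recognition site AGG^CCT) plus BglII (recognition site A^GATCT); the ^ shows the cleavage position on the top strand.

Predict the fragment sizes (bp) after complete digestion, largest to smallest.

82, 41, 26, 25, 22, 11 bp

StuI sites (AGGCCT) start at positions 80, 143, 168.
StuI cuts after base 3 of each site, so after positions 82, 145, 170.
BglII sites (AGATCT) start at positions 104, 196.
BglII cuts after the first base of each site, so after positions 104, 196.
Combined cut positions: 82, 104, 145, 170, 196.
Linear molecule, 5 cuts → 6 fragments:
  1–82 → 82 bp
  83–104 → 22 bp
  105–145 → 41 bp
  146–170 → 25 bp
  171–196 → 26 bp
  197–207 → 11 bp
Sorted largest to smallest: 82, 41, 26, 25, 22, 11 bp.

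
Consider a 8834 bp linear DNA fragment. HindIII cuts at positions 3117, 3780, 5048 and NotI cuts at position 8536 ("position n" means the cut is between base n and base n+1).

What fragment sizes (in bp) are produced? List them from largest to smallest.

Combined cut positions (sorted): 3117, 3780, 5048, 8536.
Linear molecule, 4 cuts → 5 fragments:
  3117 − 0 = 3117 bp
  3780 − 3117 = 663 bp
  5048 − 3780 = 1268 bp
  8536 − 5048 = 3488 bp
  8834 − 8536 = 298 bp
Sorted largest to smallest: 3488, 3117, 1268, 663, 298 bp.

3488, 3117, 1268, 663, 298 bp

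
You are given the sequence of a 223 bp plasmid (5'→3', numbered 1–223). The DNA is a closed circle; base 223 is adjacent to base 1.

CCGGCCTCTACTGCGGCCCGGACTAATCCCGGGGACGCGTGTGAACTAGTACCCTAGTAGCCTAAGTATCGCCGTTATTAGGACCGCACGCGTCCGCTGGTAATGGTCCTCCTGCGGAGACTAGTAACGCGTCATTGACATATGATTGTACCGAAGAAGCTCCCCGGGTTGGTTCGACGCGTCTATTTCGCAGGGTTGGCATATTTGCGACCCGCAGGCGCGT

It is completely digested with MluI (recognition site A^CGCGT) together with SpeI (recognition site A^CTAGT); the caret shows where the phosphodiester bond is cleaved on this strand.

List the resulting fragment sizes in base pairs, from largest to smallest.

81, 50, 43, 32, 10, 7 bp

MluI sites (ACGCGT) start at positions 35, 88, 127, 177.
MluI cuts after the first base of each site, so after positions 35, 88, 127, 177.
SpeI sites (ACTAGT) start at positions 45, 120.
SpeI cuts after the first base of each site, so after positions 45, 120.
Combined cut positions: 35, 45, 88, 120, 127, 177.
Circular molecule, 6 cuts → 6 fragments:
  36–45 → 10 bp
  46–88 → 43 bp
  89–120 → 32 bp
  121–127 → 7 bp
  128–177 → 50 bp
  178–223 then 1–35 → 46 + 35 = 81 bp
Sorted largest to smallest: 81, 50, 43, 32, 10, 7 bp.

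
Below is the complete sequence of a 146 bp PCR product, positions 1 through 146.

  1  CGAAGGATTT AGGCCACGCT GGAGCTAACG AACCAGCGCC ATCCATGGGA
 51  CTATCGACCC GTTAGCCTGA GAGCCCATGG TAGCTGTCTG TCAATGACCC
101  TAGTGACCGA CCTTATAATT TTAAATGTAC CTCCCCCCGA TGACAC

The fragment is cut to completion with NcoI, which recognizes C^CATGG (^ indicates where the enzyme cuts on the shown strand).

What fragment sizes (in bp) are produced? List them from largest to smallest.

71, 43, 32 bp

NcoI sites (CCATGG) start at positions 43, 75.
NcoI cuts after the first base of each site, so after positions 43, 75.
Linear molecule, 2 cuts → 3 fragments:
  1–43 → 43 bp
  44–75 → 32 bp
  76–146 → 71 bp
Sorted largest to smallest: 71, 43, 32 bp.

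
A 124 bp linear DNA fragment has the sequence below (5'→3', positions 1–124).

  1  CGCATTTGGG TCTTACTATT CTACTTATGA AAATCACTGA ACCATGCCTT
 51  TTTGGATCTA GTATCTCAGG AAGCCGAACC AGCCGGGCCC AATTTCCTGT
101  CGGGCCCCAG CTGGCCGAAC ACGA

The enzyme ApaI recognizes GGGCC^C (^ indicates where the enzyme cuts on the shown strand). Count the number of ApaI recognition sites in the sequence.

GGGCCC occurs starting at positions 85, 102.
ApaI cuts at 2 sites.

2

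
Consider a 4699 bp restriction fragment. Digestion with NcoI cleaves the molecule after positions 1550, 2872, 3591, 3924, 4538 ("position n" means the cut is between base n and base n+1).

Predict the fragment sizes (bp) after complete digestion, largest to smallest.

1550, 1322, 719, 614, 333, 161 bp

Linear molecule, 5 cuts → 6 fragments:
  1550 − 0 = 1550 bp
  2872 − 1550 = 1322 bp
  3591 − 2872 = 719 bp
  3924 − 3591 = 333 bp
  4538 − 3924 = 614 bp
  4699 − 4538 = 161 bp
Sorted largest to smallest: 1550, 1322, 719, 614, 333, 161 bp.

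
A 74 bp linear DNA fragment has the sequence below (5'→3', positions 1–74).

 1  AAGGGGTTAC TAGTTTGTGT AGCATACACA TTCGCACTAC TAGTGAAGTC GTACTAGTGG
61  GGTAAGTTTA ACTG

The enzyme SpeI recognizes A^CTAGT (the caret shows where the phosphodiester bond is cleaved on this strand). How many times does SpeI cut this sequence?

ACTAGT occurs starting at positions 9, 39, 53.
SpeI cuts at 3 sites.

3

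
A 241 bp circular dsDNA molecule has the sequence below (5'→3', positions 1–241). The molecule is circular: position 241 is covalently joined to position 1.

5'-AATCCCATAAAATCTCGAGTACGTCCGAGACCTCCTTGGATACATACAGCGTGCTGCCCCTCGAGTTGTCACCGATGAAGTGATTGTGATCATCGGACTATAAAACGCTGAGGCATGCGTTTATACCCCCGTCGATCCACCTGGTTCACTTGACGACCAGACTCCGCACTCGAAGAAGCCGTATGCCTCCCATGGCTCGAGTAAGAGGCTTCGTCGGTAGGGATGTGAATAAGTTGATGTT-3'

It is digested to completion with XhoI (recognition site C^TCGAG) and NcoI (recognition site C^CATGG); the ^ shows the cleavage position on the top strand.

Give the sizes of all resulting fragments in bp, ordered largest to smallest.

130, 59, 46, 6 bp

XhoI sites (CTCGAG) start at positions 14, 60, 196.
XhoI cuts after the first base of each site, so after positions 14, 60, 196.
The NcoI site (CCATGG) starts at position 190.
NcoI cuts after the first base of each site, so after position 190.
Combined cut positions: 14, 60, 190, 196.
Circular molecule, 4 cuts → 4 fragments:
  15–60 → 46 bp
  61–190 → 130 bp
  191–196 → 6 bp
  197–241 then 1–14 → 45 + 14 = 59 bp
Sorted largest to smallest: 130, 59, 46, 6 bp.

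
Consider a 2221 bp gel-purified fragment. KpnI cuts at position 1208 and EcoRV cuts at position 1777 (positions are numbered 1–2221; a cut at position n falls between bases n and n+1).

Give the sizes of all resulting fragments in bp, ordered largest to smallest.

Combined cut positions (sorted): 1208, 1777.
Linear molecule, 2 cuts → 3 fragments:
  1208 − 0 = 1208 bp
  1777 − 1208 = 569 bp
  2221 − 1777 = 444 bp
Sorted largest to smallest: 1208, 569, 444 bp.

1208, 569, 444 bp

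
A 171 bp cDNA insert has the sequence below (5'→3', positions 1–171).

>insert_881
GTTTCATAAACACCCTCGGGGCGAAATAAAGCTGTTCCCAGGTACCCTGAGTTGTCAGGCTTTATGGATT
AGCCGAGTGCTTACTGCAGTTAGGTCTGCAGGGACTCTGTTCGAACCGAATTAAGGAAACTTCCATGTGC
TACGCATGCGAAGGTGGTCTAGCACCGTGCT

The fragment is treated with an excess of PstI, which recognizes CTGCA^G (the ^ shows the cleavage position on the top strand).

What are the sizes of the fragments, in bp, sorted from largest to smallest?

PstI sites (CTGCAG) start at positions 84, 96.
PstI cuts after base 5 of each site (before the last base), so after positions 88, 100.
Linear molecule, 2 cuts → 3 fragments:
  1–88 → 88 bp
  89–100 → 12 bp
  101–171 → 71 bp
Sorted largest to smallest: 88, 71, 12 bp.

88, 71, 12 bp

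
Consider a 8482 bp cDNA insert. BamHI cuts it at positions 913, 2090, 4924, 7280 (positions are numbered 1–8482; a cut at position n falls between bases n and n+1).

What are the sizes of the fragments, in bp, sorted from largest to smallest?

Linear molecule, 4 cuts → 5 fragments:
  913 − 0 = 913 bp
  2090 − 913 = 1177 bp
  4924 − 2090 = 2834 bp
  7280 − 4924 = 2356 bp
  8482 − 7280 = 1202 bp
Sorted largest to smallest: 2834, 2356, 1202, 1177, 913 bp.

2834, 2356, 1202, 1177, 913 bp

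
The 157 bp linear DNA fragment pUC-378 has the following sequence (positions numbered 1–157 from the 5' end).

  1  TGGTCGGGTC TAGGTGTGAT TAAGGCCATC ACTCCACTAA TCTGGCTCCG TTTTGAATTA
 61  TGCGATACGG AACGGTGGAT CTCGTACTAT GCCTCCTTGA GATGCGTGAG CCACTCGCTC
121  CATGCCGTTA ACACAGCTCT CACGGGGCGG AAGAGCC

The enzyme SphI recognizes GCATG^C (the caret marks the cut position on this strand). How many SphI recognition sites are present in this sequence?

No occurrence of GCATGC is present in the sequence.
SphI does not cut: 0 sites.

0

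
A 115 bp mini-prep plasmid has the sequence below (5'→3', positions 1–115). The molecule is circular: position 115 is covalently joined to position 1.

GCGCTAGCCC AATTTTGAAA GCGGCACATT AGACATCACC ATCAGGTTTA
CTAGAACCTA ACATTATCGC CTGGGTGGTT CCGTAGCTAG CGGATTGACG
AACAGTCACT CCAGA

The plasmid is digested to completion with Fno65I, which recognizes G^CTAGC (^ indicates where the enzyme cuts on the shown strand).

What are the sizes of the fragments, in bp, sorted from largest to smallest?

83, 32 bp

Fno65I sites (GCTAGC) start at positions 3, 86.
Fno65I cuts after the first base of each site, so after positions 3, 86.
Circular molecule, 2 cuts → 2 fragments:
  4–86 → 83 bp
  87–115 then 1–3 → 29 + 3 = 32 bp
Sorted largest to smallest: 83, 32 bp.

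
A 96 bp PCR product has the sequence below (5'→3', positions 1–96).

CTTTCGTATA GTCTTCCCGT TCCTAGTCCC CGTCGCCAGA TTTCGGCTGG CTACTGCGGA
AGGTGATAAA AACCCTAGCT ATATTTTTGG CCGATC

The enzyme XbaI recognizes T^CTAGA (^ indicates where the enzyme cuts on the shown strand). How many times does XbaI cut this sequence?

No occurrence of TCTAGA is present in the sequence.
XbaI does not cut: 0 sites.

0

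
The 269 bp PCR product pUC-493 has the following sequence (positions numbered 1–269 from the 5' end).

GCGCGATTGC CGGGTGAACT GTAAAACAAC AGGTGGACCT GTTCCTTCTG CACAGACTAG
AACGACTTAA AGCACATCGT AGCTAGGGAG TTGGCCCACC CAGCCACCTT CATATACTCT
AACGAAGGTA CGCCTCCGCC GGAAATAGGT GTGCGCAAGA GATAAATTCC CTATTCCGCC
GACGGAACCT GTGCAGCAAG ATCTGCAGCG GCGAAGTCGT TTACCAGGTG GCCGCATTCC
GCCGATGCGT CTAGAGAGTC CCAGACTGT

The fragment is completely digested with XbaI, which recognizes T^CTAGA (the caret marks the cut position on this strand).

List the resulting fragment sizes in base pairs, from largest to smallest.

250, 19 bp

The XbaI site (TCTAGA) starts at position 250.
XbaI cuts after the first base of each site, so after position 250.
Linear molecule, 1 cut → 2 fragments:
  1–250 → 250 bp
  251–269 → 19 bp
Sorted largest to smallest: 250, 19 bp.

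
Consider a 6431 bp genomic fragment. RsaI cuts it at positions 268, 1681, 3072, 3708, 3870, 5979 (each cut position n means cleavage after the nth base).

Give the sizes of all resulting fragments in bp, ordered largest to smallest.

Linear molecule, 6 cuts → 7 fragments:
  268 − 0 = 268 bp
  1681 − 268 = 1413 bp
  3072 − 1681 = 1391 bp
  3708 − 3072 = 636 bp
  3870 − 3708 = 162 bp
  5979 − 3870 = 2109 bp
  6431 − 5979 = 452 bp
Sorted largest to smallest: 2109, 1413, 1391, 636, 452, 268, 162 bp.

2109, 1413, 1391, 636, 452, 268, 162 bp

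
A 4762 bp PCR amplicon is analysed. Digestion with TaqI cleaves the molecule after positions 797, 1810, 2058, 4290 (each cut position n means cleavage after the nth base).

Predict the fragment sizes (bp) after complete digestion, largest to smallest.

Linear molecule, 4 cuts → 5 fragments:
  797 − 0 = 797 bp
  1810 − 797 = 1013 bp
  2058 − 1810 = 248 bp
  4290 − 2058 = 2232 bp
  4762 − 4290 = 472 bp
Sorted largest to smallest: 2232, 1013, 797, 472, 248 bp.

2232, 1013, 797, 472, 248 bp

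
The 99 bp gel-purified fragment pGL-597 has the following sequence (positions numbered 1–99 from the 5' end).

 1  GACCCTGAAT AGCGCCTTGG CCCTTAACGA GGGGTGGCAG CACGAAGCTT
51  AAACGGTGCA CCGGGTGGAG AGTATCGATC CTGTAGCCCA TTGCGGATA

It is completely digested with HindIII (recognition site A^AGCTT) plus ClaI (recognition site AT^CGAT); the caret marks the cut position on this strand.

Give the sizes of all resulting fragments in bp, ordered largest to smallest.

45, 30, 24 bp

The HindIII site (AAGCTT) starts at position 45.
HindIII cuts after the first base of each site, so after position 45.
The ClaI site (ATCGAT) starts at position 74.
ClaI cuts after base 2 of each site, so after position 75.
Combined cut positions: 45, 75.
Linear molecule, 2 cuts → 3 fragments:
  1–45 → 45 bp
  46–75 → 30 bp
  76–99 → 24 bp
Sorted largest to smallest: 45, 30, 24 bp.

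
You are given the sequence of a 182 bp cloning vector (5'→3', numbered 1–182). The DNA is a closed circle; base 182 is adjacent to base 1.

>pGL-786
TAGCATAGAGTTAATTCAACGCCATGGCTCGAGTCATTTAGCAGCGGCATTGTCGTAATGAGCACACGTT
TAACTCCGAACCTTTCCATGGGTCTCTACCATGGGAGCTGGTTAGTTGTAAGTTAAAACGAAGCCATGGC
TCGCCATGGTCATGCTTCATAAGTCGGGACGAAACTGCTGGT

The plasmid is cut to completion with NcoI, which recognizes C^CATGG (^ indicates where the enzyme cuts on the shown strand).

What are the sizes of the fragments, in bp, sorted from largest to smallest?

NcoI sites (CCATGG) start at positions 22, 86, 99, 134, 144.
NcoI cuts after the first base of each site, so after positions 22, 86, 99, 134, 144.
Circular molecule, 5 cuts → 5 fragments:
  23–86 → 64 bp
  87–99 → 13 bp
  100–134 → 35 bp
  135–144 → 10 bp
  145–182 then 1–22 → 38 + 22 = 60 bp
Sorted largest to smallest: 64, 60, 35, 13, 10 bp.

64, 60, 35, 13, 10 bp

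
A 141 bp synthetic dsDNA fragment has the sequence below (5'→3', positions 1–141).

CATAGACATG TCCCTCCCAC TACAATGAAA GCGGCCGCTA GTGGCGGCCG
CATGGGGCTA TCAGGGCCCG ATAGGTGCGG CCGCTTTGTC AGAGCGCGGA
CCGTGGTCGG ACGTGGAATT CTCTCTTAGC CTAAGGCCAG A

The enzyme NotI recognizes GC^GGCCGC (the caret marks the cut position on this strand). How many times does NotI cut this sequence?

GCGGCCGC occurs starting at positions 31, 44, 77.
NotI cuts at 3 sites.

3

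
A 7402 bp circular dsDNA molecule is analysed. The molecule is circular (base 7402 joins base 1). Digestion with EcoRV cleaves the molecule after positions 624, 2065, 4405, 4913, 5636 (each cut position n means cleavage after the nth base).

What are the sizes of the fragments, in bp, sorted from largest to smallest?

2390, 2340, 1441, 723, 508 bp

Circular molecule, 5 cuts → 5 fragments:
  2065 − 624 = 1441 bp
  4405 − 2065 = 2340 bp
  4913 − 4405 = 508 bp
  5636 − 4913 = 723 bp
  wrap: 7402 − 5636 + 624 = 2390 bp
Sorted largest to smallest: 2390, 2340, 1441, 723, 508 bp.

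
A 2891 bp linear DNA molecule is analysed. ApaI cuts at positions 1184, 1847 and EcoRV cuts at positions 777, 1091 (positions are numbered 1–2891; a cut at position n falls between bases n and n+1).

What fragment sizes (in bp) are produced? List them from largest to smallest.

1044, 777, 663, 314, 93 bp

Combined cut positions (sorted): 777, 1091, 1184, 1847.
Linear molecule, 4 cuts → 5 fragments:
  777 − 0 = 777 bp
  1091 − 777 = 314 bp
  1184 − 1091 = 93 bp
  1847 − 1184 = 663 bp
  2891 − 1847 = 1044 bp
Sorted largest to smallest: 1044, 777, 663, 314, 93 bp.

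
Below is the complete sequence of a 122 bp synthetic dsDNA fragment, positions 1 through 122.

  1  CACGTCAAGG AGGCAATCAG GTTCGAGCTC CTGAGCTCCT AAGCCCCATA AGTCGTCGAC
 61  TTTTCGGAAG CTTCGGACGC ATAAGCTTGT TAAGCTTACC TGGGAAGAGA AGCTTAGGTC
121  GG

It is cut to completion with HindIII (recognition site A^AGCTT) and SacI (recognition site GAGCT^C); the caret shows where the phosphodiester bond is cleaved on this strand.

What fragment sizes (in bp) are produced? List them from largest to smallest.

HindIII sites (AAGCTT) start at positions 68, 83, 92, 110.
HindIII cuts after the first base of each site, so after positions 68, 83, 92, 110.
SacI sites (GAGCTC) start at positions 25, 33.
SacI cuts after base 5 of each site (before the last base), so after positions 29, 37.
Combined cut positions: 29, 37, 68, 83, 92, 110.
Linear molecule, 6 cuts → 7 fragments:
  1–29 → 29 bp
  30–37 → 8 bp
  38–68 → 31 bp
  69–83 → 15 bp
  84–92 → 9 bp
  93–110 → 18 bp
  111–122 → 12 bp
Sorted largest to smallest: 31, 29, 18, 15, 12, 9, 8 bp.

31, 29, 18, 15, 12, 9, 8 bp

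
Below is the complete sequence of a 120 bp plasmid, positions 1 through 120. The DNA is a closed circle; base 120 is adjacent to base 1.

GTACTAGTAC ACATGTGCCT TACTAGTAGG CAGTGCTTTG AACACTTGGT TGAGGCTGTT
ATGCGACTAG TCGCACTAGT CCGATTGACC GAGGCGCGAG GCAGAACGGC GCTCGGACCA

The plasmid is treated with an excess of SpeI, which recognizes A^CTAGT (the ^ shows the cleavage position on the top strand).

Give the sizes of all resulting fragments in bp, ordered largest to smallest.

48, 44, 19, 9 bp

SpeI sites (ACTAGT) start at positions 3, 22, 66, 75.
SpeI cuts after the first base of each site, so after positions 3, 22, 66, 75.
Circular molecule, 4 cuts → 4 fragments:
  4–22 → 19 bp
  23–66 → 44 bp
  67–75 → 9 bp
  76–120 then 1–3 → 45 + 3 = 48 bp
Sorted largest to smallest: 48, 44, 19, 9 bp.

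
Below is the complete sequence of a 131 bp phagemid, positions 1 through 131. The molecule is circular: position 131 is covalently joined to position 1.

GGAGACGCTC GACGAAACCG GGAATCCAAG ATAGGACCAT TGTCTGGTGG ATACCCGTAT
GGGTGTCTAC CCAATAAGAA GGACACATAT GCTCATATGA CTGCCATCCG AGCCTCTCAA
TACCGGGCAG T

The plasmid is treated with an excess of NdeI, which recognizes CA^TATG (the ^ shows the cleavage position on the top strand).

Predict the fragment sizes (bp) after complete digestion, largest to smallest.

123, 8 bp

NdeI sites (CATATG) start at positions 86, 94.
NdeI cuts after base 2 of each site, so after positions 87, 95.
Circular molecule, 2 cuts → 2 fragments:
  88–95 → 8 bp
  96–131 then 1–87 → 36 + 87 = 123 bp
Sorted largest to smallest: 123, 8 bp.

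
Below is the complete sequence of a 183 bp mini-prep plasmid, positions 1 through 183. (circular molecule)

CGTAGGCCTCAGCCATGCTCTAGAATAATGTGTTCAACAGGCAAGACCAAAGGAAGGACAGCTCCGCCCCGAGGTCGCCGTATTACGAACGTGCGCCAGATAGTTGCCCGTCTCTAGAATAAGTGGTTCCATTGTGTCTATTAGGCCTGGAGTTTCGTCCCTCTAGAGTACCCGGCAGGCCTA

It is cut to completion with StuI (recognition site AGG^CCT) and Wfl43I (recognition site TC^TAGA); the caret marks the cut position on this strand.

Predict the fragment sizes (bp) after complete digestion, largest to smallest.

StuI sites (AGGCCT) start at positions 4, 143, 177.
StuI cuts after base 3 of each site, so after positions 6, 145, 179.
Wfl43I sites (TCTAGA) start at positions 19, 113, 162.
Wfl43I cuts after base 2 of each site, so after positions 20, 114, 163.
Combined cut positions: 6, 20, 114, 145, 163, 179.
Circular molecule, 6 cuts → 6 fragments:
  7–20 → 14 bp
  21–114 → 94 bp
  115–145 → 31 bp
  146–163 → 18 bp
  164–179 → 16 bp
  180–183 then 1–6 → 4 + 6 = 10 bp
Sorted largest to smallest: 94, 31, 18, 16, 14, 10 bp.

94, 31, 18, 16, 14, 10 bp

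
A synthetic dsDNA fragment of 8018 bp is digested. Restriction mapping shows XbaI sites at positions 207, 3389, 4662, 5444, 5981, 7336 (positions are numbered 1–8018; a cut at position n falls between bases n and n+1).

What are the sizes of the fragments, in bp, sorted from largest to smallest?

3182, 1355, 1273, 782, 682, 537, 207 bp

Linear molecule, 6 cuts → 7 fragments:
  207 − 0 = 207 bp
  3389 − 207 = 3182 bp
  4662 − 3389 = 1273 bp
  5444 − 4662 = 782 bp
  5981 − 5444 = 537 bp
  7336 − 5981 = 1355 bp
  8018 − 7336 = 682 bp
Sorted largest to smallest: 3182, 1355, 1273, 782, 682, 537, 207 bp.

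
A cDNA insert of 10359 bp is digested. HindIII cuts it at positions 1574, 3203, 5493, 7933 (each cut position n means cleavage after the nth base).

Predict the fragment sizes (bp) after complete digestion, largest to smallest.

Linear molecule, 4 cuts → 5 fragments:
  1574 − 0 = 1574 bp
  3203 − 1574 = 1629 bp
  5493 − 3203 = 2290 bp
  7933 − 5493 = 2440 bp
  10359 − 7933 = 2426 bp
Sorted largest to smallest: 2440, 2426, 2290, 1629, 1574 bp.

2440, 2426, 2290, 1629, 1574 bp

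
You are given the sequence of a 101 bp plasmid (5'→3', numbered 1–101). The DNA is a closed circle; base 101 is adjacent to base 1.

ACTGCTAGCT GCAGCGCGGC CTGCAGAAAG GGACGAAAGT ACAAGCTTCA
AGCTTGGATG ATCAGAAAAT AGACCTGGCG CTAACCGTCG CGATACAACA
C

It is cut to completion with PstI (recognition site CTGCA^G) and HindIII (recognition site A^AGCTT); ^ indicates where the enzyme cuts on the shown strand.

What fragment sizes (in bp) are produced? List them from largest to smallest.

64, 18, 12, 7 bp

PstI sites (CTGCAG) start at positions 9, 21.
PstI cuts after base 5 of each site (before the last base), so after positions 13, 25.
HindIII sites (AAGCTT) start at positions 43, 50.
HindIII cuts after the first base of each site, so after positions 43, 50.
Combined cut positions: 13, 25, 43, 50.
Circular molecule, 4 cuts → 4 fragments:
  14–25 → 12 bp
  26–43 → 18 bp
  44–50 → 7 bp
  51–101 then 1–13 → 51 + 13 = 64 bp
Sorted largest to smallest: 64, 18, 12, 7 bp.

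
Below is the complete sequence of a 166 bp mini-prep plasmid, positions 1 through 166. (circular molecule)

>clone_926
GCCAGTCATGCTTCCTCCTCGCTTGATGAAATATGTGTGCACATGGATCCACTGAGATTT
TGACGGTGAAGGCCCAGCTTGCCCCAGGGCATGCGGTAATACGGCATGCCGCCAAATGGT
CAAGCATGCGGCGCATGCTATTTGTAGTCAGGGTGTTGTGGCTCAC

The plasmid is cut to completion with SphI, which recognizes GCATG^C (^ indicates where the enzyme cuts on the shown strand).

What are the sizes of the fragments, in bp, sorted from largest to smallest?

SphI sites (GCATGC) start at positions 89, 104, 124, 133.
SphI cuts after base 5 of each site (before the last base), so after positions 93, 108, 128, 137.
Circular molecule, 4 cuts → 4 fragments:
  94–108 → 15 bp
  109–128 → 20 bp
  129–137 → 9 bp
  138–166 then 1–93 → 29 + 93 = 122 bp
Sorted largest to smallest: 122, 20, 15, 9 bp.

122, 20, 15, 9 bp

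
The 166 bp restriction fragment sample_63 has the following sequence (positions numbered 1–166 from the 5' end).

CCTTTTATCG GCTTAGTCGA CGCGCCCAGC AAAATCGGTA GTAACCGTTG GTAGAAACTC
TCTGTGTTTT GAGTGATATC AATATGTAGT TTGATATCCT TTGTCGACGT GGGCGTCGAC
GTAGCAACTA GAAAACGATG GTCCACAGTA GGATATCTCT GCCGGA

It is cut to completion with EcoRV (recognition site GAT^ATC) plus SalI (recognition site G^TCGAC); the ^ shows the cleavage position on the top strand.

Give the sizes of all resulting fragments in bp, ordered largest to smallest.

61, 39, 18, 16, 12, 12, 8 bp

EcoRV sites (GATATC) start at positions 75, 93, 152.
EcoRV cuts after base 3 of each site, so after positions 77, 95, 154.
SalI sites (GTCGAC) start at positions 16, 103, 115.
SalI cuts after the first base of each site, so after positions 16, 103, 115.
Combined cut positions: 16, 77, 95, 103, 115, 154.
Linear molecule, 6 cuts → 7 fragments:
  1–16 → 16 bp
  17–77 → 61 bp
  78–95 → 18 bp
  96–103 → 8 bp
  104–115 → 12 bp
  116–154 → 39 bp
  155–166 → 12 bp
Sorted largest to smallest: 61, 39, 18, 16, 12, 12, 8 bp.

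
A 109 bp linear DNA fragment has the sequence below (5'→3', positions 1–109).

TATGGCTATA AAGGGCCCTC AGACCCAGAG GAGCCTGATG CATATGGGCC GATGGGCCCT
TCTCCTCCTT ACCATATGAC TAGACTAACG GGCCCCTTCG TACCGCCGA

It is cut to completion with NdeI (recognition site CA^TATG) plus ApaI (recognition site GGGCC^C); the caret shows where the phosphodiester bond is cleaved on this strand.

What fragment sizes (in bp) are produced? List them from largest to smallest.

25, 20, 17, 16, 16, 15 bp

NdeI sites (CATATG) start at positions 41, 73.
NdeI cuts after base 2 of each site, so after positions 42, 74.
ApaI sites (GGGCCC) start at positions 13, 54, 90.
ApaI cuts after base 5 of each site (before the last base), so after positions 17, 58, 94.
Combined cut positions: 17, 42, 58, 74, 94.
Linear molecule, 5 cuts → 6 fragments:
  1–17 → 17 bp
  18–42 → 25 bp
  43–58 → 16 bp
  59–74 → 16 bp
  75–94 → 20 bp
  95–109 → 15 bp
Sorted largest to smallest: 25, 20, 17, 16, 16, 15 bp.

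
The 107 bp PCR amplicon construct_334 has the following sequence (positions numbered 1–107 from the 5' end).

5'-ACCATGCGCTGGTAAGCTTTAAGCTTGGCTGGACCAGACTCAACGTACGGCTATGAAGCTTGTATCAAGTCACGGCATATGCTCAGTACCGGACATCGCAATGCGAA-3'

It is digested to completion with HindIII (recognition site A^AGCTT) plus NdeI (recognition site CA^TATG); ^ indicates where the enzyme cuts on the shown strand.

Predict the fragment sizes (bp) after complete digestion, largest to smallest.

35, 30, 21, 14, 7 bp

HindIII sites (AAGCTT) start at positions 14, 21, 56.
HindIII cuts after the first base of each site, so after positions 14, 21, 56.
The NdeI site (CATATG) starts at position 76.
NdeI cuts after base 2 of each site, so after position 77.
Combined cut positions: 14, 21, 56, 77.
Linear molecule, 4 cuts → 5 fragments:
  1–14 → 14 bp
  15–21 → 7 bp
  22–56 → 35 bp
  57–77 → 21 bp
  78–107 → 30 bp
Sorted largest to smallest: 35, 30, 21, 14, 7 bp.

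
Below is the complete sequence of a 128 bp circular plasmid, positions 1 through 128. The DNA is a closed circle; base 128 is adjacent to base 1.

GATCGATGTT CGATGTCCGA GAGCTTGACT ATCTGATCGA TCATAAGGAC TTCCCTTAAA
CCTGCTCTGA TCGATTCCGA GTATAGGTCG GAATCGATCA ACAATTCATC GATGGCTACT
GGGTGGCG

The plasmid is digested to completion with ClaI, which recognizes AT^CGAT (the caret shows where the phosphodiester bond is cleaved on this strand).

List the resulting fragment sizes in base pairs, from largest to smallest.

34, 34, 23, 22, 15 bp

ClaI sites (ATCGAT) start at positions 2, 36, 70, 93, 108.
ClaI cuts after base 2 of each site, so after positions 3, 37, 71, 94, 109.
Circular molecule, 5 cuts → 5 fragments:
  4–37 → 34 bp
  38–71 → 34 bp
  72–94 → 23 bp
  95–109 → 15 bp
  110–128 then 1–3 → 19 + 3 = 22 bp
Sorted largest to smallest: 34, 34, 23, 22, 15 bp.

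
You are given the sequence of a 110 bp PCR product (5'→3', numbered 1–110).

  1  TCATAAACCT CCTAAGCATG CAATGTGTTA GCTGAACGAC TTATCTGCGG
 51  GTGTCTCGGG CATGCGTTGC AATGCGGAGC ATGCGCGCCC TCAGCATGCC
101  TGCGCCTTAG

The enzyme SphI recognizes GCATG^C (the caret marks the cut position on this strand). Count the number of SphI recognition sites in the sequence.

GCATGC occurs starting at positions 16, 60, 79, 94.
SphI cuts at 4 sites.

4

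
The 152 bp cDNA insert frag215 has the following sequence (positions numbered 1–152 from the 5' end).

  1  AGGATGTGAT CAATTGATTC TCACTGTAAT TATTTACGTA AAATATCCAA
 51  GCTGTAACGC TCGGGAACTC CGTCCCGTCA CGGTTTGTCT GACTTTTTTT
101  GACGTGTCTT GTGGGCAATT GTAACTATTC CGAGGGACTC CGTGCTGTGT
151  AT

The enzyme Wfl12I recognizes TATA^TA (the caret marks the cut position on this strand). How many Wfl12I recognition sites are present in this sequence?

No occurrence of TATATA is present in the sequence.
Wfl12I does not cut: 0 sites.

0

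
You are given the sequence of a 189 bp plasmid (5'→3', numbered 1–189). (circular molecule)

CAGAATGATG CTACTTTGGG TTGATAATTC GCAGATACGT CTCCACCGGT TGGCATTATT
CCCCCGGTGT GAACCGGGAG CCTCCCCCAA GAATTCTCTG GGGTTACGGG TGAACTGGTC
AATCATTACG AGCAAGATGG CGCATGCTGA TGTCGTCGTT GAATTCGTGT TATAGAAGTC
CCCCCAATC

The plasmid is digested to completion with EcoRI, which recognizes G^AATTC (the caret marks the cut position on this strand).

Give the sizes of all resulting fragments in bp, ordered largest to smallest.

EcoRI sites (GAATTC) start at positions 91, 161.
EcoRI cuts after the first base of each site, so after positions 91, 161.
Circular molecule, 2 cuts → 2 fragments:
  92–161 → 70 bp
  162–189 then 1–91 → 28 + 91 = 119 bp
Sorted largest to smallest: 119, 70 bp.

119, 70 bp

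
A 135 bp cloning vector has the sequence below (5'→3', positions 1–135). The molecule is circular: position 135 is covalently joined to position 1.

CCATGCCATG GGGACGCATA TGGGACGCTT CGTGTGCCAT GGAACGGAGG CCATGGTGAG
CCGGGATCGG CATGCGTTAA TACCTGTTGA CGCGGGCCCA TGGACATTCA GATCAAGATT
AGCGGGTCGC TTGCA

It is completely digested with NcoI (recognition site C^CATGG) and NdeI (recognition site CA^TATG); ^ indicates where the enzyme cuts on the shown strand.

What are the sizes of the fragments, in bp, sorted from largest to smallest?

47, 43, 19, 14, 12 bp

NcoI sites (CCATGG) start at positions 6, 37, 51, 98.
NcoI cuts after the first base of each site, so after positions 6, 37, 51, 98.
The NdeI site (CATATG) starts at position 17.
NdeI cuts after base 2 of each site, so after position 18.
Combined cut positions: 6, 18, 37, 51, 98.
Circular molecule, 5 cuts → 5 fragments:
  7–18 → 12 bp
  19–37 → 19 bp
  38–51 → 14 bp
  52–98 → 47 bp
  99–135 then 1–6 → 37 + 6 = 43 bp
Sorted largest to smallest: 47, 43, 19, 14, 12 bp.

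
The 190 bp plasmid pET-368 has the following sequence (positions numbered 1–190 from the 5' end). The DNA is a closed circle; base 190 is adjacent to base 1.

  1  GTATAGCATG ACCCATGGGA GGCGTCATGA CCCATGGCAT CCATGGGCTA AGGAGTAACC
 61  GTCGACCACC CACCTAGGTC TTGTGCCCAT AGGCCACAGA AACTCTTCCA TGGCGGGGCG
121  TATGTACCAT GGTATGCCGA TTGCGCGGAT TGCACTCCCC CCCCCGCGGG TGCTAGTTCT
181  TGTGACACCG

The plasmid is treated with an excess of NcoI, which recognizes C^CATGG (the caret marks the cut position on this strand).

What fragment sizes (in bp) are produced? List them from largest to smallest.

NcoI sites (CCATGG) start at positions 13, 32, 41, 108, 127.
NcoI cuts after the first base of each site, so after positions 13, 32, 41, 108, 127.
Circular molecule, 5 cuts → 5 fragments:
  14–32 → 19 bp
  33–41 → 9 bp
  42–108 → 67 bp
  109–127 → 19 bp
  128–190 then 1–13 → 63 + 13 = 76 bp
Sorted largest to smallest: 76, 67, 19, 19, 9 bp.

76, 67, 19, 19, 9 bp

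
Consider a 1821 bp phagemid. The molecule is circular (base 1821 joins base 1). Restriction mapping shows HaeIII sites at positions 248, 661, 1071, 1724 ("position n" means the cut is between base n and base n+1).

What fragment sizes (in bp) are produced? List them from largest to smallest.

Circular molecule, 4 cuts → 4 fragments:
  661 − 248 = 413 bp
  1071 − 661 = 410 bp
  1724 − 1071 = 653 bp
  wrap: 1821 − 1724 + 248 = 345 bp
Sorted largest to smallest: 653, 413, 410, 345 bp.

653, 413, 410, 345 bp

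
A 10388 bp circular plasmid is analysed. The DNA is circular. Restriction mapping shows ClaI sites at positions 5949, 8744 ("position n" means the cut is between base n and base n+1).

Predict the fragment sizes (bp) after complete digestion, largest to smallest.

Circular molecule, 2 cuts → 2 fragments:
  8744 − 5949 = 2795 bp
  wrap: 10388 − 8744 + 5949 = 7593 bp
Sorted largest to smallest: 7593, 2795 bp.

7593, 2795 bp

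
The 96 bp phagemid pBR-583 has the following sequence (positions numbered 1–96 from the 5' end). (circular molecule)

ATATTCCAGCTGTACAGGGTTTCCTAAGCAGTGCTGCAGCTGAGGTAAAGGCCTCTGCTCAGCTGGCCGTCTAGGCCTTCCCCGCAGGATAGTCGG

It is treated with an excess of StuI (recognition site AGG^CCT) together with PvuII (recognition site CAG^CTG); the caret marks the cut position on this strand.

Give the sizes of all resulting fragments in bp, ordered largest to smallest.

StuI sites (AGGCCT) start at positions 49, 73.
StuI cuts after base 3 of each site, so after positions 51, 75.
PvuII sites (CAGCTG) start at positions 7, 37, 60.
PvuII cuts after base 3 of each site, so after positions 9, 39, 62.
Combined cut positions: 9, 39, 51, 62, 75.
Circular molecule, 5 cuts → 5 fragments:
  10–39 → 30 bp
  40–51 → 12 bp
  52–62 → 11 bp
  63–75 → 13 bp
  76–96 then 1–9 → 21 + 9 = 30 bp
Sorted largest to smallest: 30, 30, 13, 12, 11 bp.

30, 30, 13, 12, 11 bp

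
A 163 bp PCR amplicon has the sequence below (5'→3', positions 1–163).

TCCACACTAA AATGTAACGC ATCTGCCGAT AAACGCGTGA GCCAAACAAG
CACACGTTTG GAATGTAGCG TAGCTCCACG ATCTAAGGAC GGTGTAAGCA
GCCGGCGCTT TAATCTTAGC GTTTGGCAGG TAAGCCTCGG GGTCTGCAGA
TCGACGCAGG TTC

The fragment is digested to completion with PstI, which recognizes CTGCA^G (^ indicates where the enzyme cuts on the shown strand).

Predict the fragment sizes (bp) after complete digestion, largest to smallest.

The PstI site (CTGCAG) starts at position 144.
PstI cuts after base 5 of each site (before the last base), so after position 148.
Linear molecule, 1 cut → 2 fragments:
  1–148 → 148 bp
  149–163 → 15 bp
Sorted largest to smallest: 148, 15 bp.

148, 15 bp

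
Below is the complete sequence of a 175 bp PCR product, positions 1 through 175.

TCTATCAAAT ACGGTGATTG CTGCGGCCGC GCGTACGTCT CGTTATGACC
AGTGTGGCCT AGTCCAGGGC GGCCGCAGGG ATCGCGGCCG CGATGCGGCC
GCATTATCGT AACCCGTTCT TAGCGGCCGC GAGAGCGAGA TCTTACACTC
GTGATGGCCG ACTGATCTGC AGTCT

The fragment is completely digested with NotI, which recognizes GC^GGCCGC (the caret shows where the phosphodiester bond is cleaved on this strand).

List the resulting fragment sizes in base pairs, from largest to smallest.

NotI sites (GCGGCCGC) start at positions 23, 69, 84, 95, 123.
NotI cuts after base 2 of each site, so after positions 24, 70, 85, 96, 124.
Linear molecule, 5 cuts → 6 fragments:
  1–24 → 24 bp
  25–70 → 46 bp
  71–85 → 15 bp
  86–96 → 11 bp
  97–124 → 28 bp
  125–175 → 51 bp
Sorted largest to smallest: 51, 46, 28, 24, 15, 11 bp.

51, 46, 28, 24, 15, 11 bp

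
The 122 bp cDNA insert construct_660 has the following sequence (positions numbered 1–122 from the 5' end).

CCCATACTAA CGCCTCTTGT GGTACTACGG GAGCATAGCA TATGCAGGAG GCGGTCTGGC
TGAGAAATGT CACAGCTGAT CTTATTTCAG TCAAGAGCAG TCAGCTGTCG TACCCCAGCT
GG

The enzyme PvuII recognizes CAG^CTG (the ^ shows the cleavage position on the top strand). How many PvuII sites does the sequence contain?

3

CAGCTG occurs starting at positions 73, 102, 116.
PvuII cuts at 3 sites.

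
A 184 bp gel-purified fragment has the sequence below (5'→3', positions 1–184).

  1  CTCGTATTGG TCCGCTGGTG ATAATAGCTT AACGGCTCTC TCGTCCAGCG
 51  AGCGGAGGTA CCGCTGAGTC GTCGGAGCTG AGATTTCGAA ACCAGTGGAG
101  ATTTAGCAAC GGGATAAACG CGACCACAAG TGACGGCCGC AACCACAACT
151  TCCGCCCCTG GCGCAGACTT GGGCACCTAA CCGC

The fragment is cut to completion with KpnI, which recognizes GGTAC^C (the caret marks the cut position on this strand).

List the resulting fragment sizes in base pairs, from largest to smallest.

The KpnI site (GGTACC) starts at position 57.
KpnI cuts after base 5 of each site (before the last base), so after position 61.
Linear molecule, 1 cut → 2 fragments:
  1–61 → 61 bp
  62–184 → 123 bp
Sorted largest to smallest: 123, 61 bp.

123, 61 bp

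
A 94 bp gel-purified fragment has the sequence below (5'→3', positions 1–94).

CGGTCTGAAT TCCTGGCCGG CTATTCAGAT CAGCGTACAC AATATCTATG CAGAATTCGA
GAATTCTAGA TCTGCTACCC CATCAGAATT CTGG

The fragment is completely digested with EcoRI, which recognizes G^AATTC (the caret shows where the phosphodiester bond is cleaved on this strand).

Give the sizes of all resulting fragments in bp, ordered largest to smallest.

46, 25, 8, 8, 7 bp

EcoRI sites (GAATTC) start at positions 7, 53, 61, 86.
EcoRI cuts after the first base of each site, so after positions 7, 53, 61, 86.
Linear molecule, 4 cuts → 5 fragments:
  1–7 → 7 bp
  8–53 → 46 bp
  54–61 → 8 bp
  62–86 → 25 bp
  87–94 → 8 bp
Sorted largest to smallest: 46, 25, 8, 8, 7 bp.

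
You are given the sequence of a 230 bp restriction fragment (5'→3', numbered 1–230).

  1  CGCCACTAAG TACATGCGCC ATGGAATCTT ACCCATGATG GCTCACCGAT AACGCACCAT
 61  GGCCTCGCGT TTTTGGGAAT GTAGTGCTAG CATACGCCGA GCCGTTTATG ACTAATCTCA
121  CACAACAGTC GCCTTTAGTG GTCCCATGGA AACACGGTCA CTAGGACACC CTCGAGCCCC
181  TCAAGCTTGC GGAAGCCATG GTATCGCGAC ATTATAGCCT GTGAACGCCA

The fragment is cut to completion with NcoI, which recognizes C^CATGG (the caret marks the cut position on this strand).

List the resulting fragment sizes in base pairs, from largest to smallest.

NcoI sites (CCATGG) start at positions 19, 57, 144, 196.
NcoI cuts after the first base of each site, so after positions 19, 57, 144, 196.
Linear molecule, 4 cuts → 5 fragments:
  1–19 → 19 bp
  20–57 → 38 bp
  58–144 → 87 bp
  145–196 → 52 bp
  197–230 → 34 bp
Sorted largest to smallest: 87, 52, 38, 34, 19 bp.

87, 52, 38, 34, 19 bp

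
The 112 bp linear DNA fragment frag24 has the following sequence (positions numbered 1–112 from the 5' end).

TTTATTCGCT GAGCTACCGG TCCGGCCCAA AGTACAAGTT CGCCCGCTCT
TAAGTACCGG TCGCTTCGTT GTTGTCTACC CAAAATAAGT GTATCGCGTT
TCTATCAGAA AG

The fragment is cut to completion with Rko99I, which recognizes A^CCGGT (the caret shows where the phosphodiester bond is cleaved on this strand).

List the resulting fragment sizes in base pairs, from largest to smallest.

Rko99I sites (ACCGGT) start at positions 16, 56.
Rko99I cuts after the first base of each site, so after positions 16, 56.
Linear molecule, 2 cuts → 3 fragments:
  1–16 → 16 bp
  17–56 → 40 bp
  57–112 → 56 bp
Sorted largest to smallest: 56, 40, 16 bp.

56, 40, 16 bp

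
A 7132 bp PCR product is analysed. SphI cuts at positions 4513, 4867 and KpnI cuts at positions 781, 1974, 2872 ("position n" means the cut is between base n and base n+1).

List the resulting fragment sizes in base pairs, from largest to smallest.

2265, 1641, 1193, 898, 781, 354 bp

Combined cut positions (sorted): 781, 1974, 2872, 4513, 4867.
Linear molecule, 5 cuts → 6 fragments:
  781 − 0 = 781 bp
  1974 − 781 = 1193 bp
  2872 − 1974 = 898 bp
  4513 − 2872 = 1641 bp
  4867 − 4513 = 354 bp
  7132 − 4867 = 2265 bp
Sorted largest to smallest: 2265, 1641, 1193, 898, 781, 354 bp.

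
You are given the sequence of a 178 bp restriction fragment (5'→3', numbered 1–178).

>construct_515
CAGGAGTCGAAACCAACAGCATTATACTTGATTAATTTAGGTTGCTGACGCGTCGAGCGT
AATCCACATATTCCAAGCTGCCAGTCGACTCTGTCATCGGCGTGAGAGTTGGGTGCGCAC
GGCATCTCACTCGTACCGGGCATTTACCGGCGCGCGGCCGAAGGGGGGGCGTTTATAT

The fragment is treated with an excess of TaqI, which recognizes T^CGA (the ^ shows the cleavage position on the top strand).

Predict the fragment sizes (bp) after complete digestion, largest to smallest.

TaqI sites (TCGA) start at positions 7, 53, 85.
TaqI cuts after the first base of each site, so after positions 7, 53, 85.
Linear molecule, 3 cuts → 4 fragments:
  1–7 → 7 bp
  8–53 → 46 bp
  54–85 → 32 bp
  86–178 → 93 bp
Sorted largest to smallest: 93, 46, 32, 7 bp.

93, 46, 32, 7 bp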